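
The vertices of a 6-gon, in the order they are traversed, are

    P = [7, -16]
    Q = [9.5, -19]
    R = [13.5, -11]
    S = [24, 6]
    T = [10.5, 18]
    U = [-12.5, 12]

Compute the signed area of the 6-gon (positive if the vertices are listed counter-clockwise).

Apply the shoelace (surveyor's) formula: 2A = Σ (x_i·y_{i+1} − x_{i+1}·y_i), indices taken mod 6.
P→Q: (7)(-19) − (9.5)(-16) = 19
Q→R: (9.5)(-11) − (13.5)(-19) = 152
R→S: (13.5)(6) − (24)(-11) = 345
S→T: (24)(18) − (10.5)(6) = 369
T→U: (10.5)(12) − (-12.5)(18) = 351
U→P: (-12.5)(-16) − (7)(12) = 116
Σ = 1352
Signed area = Σ/2 = 676 (positive ⇒ counter-clockwise traversal).

676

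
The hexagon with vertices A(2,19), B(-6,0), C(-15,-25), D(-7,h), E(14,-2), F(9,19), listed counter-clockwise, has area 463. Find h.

Write out the shoelace sum; only the two edges meeting at D involve h:
2·Area = [((-15)·h − (-7)·(-25)) + ((-7)·(-2) − 14·h)] + 681
       = -29·h + 520 = 926
⇒ h = -14.

-14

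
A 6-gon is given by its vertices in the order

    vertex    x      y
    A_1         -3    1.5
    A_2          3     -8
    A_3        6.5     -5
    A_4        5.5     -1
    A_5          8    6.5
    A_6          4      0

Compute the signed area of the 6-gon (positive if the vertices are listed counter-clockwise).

50.625

Apply Gauss's area formula: 2A = Σ (x_i·y_{i+1} − x_{i+1}·y_i), indices taken mod 6.
Σ = (19.5) + (37) + (21) + (43.75) + (-26) + (6) = 101.25
Signed area = Σ/2 = 50.625 (positive ⇒ counter-clockwise traversal).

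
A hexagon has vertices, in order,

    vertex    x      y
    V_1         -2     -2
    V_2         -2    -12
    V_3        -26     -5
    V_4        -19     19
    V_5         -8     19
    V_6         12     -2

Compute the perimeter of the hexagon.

|V_1V_2| = √((0)² + (-10)²) = √100 = 10
|V_2V_3| = √((-24)² + (7)²) = √625 = 25
|V_3V_4| = √((7)² + (24)²) = √625 = 25
|V_4V_5| = √((11)² + (0)²) = √121 = 11
|V_5V_6| = √((20)² + (-21)²) = √841 = 29
|V_6V_1| = √((-14)² + (0)²) = √196 = 14
Perimeter = 10 + 25 + 25 + 11 + 29 + 14 = 114.

114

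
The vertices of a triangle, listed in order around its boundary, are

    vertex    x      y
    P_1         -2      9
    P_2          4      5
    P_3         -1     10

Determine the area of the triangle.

5

Σ = (-46) + (45) + (11) = 10
Area = |Σ|/2 = 5.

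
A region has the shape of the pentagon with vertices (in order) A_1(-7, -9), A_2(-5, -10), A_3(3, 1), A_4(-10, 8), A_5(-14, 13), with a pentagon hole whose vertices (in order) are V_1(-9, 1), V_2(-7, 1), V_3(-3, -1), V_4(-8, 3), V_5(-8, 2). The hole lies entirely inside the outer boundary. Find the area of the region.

Outer boundary:
Apply Gauss's area formula: 2A = Σ (x_i·y_{i+1} − x_{i+1}·y_i), indices taken mod 5.
Σ = (25) + (25) + (34) + (-18) + (217) = 283
Area = |Σ|/2 = 141.5.
Hole:
Apply Gauss's area formula: 2A = Σ (x_i·y_{i+1} − x_{i+1}·y_i), indices taken mod 5.
Σ = (-2) + (10) + (-17) + (8) + (10) = 9
Area = |Σ|/2 = 4.5.
Net area = 141.5 − 4.5 = 137.

137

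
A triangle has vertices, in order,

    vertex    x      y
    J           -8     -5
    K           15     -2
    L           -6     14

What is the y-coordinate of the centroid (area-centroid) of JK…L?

Apply the shoelace (surveyor's) formula. First the cross-terms c_i = x_i·y_{i+1} − x_{i+1}·y_i:
  91, 198, 142  ⇒  2A = 431, A = 215.5.
Then Σ (y_i + y_{i+1})·c_i = 3017, so ȳ = 3017 / (6·215.5) = 7/3.

7/3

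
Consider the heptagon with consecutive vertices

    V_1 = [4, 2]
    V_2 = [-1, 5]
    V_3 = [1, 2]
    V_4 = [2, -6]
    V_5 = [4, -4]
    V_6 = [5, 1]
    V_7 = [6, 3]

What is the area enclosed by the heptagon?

Apply the shoelace (surveyor's) formula: 2A = Σ (x_i·y_{i+1} − x_{i+1}·y_i), indices taken mod 7.
Σ = (22) + (-7) + (-10) + (16) + (24) + (9) + (0) = 54
Area = |Σ|/2 = 27.

27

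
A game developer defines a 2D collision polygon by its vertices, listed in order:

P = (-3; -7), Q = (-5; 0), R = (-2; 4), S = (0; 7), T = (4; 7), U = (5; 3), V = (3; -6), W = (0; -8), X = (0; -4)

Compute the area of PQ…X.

Apply Gauss's area formula: 2A = Σ (x_i·y_{i+1} − x_{i+1}·y_i), indices taken mod 9.
Σ = (-35) + (-20) + (-14) + (-28) + (-23) + (-39) + (-24) + (0) + (-12) = -195
Area = |Σ|/2 = 97.5.

97.5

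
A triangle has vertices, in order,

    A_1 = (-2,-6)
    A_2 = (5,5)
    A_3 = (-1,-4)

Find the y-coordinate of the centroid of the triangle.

-5/3

Apply the surveyor's formula. First the cross-terms c_i = x_i·y_{i+1} − x_{i+1}·y_i:
  20, -15, -2  ⇒  2A = 3, A = 1.5.
Then Σ (y_i + y_{i+1})·c_i = -15, so ȳ = -15 / (6·1.5) = -5/3.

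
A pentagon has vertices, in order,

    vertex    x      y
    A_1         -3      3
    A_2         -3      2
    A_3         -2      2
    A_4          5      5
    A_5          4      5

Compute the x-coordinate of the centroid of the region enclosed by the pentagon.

4/39

Apply the surveyor's formula. First the cross-terms c_i = x_i·y_{i+1} − x_{i+1}·y_i:
  3, -2, -20, 5, 27  ⇒  2A = 13, A = 6.5.
Then Σ (x_i + x_{i+1})·c_i = 4, so x̄ = 4 / (6·6.5) = 4/39.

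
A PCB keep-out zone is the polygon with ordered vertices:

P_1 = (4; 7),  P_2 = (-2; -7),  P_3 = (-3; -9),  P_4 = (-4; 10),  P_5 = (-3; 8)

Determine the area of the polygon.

Apply the surveyor's formula: 2A = Σ (x_i·y_{i+1} − x_{i+1}·y_i), indices taken mod 5.
Σ = (-14) + (-3) + (-66) + (-2) + (-53) = -138
Area = |Σ|/2 = 69.

69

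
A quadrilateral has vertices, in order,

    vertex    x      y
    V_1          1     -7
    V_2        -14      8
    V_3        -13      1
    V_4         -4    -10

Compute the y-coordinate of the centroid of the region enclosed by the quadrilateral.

Apply the shoelace formula. First the cross-terms c_i = x_i·y_{i+1} − x_{i+1}·y_i:
  -90, 90, 134, 38  ⇒  2A = 172, A = 86.
Then Σ (y_i + y_{i+1})·c_i = -1132, so ȳ = -1132 / (6·86) = -283/129.

-283/129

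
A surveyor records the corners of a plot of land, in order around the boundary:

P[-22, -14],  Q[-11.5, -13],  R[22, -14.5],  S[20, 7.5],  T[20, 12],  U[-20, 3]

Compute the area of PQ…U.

884.375

Σ = (125) + (452.75) + (455) + (90) + (300) + (346) = 1768.75
Area = |Σ|/2 = 884.375.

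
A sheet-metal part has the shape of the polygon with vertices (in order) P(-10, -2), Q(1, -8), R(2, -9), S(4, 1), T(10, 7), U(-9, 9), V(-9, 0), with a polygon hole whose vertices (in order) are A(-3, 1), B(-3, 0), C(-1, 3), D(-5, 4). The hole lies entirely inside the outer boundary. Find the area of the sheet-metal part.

192.5

Outer boundary:
Σ = (82) + (7) + (38) + (18) + (153) + (81) + (18) = 397
Area = |Σ|/2 = 198.5.
Hole:
Apply the surveyor's formula: 2A = Σ (x_i·y_{i+1} − x_{i+1}·y_i), indices taken mod 4.
Cross-terms: 3, -9, 11, 7  ⇒  Σ = 12
Area = |Σ|/2 = 6.
Net area = 198.5 − 6 = 192.5.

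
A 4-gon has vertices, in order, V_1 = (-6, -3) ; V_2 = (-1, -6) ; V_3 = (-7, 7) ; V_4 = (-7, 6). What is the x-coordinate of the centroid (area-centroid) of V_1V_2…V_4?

-113/24

Apply Gauss's area formula. First the cross-terms c_i = x_i·y_{i+1} − x_{i+1}·y_i:
  33, -49, 7, 57  ⇒  2A = 48, A = 24.
Then Σ (x_i + x_{i+1})·c_i = -678, so x̄ = -678 / (6·24) = -113/24.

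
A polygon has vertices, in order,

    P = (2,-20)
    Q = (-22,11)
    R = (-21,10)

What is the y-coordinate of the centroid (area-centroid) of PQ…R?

1/3

Apply the shoelace (surveyor's) formula. First the cross-terms c_i = x_i·y_{i+1} − x_{i+1}·y_i:
  -418, 11, 400  ⇒  2A = -7, A = -3.5.
Then Σ (y_i + y_{i+1})·c_i = -7, so ȳ = -7 / (6·(-3.5)) = 1/3.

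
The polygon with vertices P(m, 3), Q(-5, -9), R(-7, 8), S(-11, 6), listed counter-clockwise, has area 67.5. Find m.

-14

The doubled signed area Σ (x_i y_{i+1} − x_{i+1} y_i) is linear in m.
With m=0 it equals -75; the coefficient of m is -15 (from the two edges through P).
So -15·m + -75 = 2·67.5 = 135 ⇒ m = -14.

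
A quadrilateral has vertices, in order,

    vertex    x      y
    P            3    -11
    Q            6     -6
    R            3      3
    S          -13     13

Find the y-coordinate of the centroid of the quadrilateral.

Apply the surveyor's formula. First the cross-terms c_i = x_i·y_{i+1} − x_{i+1}·y_i:
  48, 36, 78, 104  ⇒  2A = 266, A = 133.
Then Σ (y_i + y_{i+1})·c_i = 532, so ȳ = 532 / (6·133) = 2/3.

2/3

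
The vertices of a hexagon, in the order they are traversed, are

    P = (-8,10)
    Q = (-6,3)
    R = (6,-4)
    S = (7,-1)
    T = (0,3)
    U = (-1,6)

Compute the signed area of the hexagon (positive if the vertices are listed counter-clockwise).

63

Cross-terms: 36, 6, 22, 21, 3, 38  ⇒  Σ = 126
Signed area = Σ/2 = 63 (positive ⇒ counter-clockwise traversal).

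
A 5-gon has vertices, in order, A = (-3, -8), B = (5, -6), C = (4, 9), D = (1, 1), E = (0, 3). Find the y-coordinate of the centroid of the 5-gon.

-344/201

Apply the shoelace formula. First the cross-terms c_i = x_i·y_{i+1} − x_{i+1}·y_i:
  58, 69, -5, 3, 9  ⇒  2A = 134, A = 67.
Then Σ (y_i + y_{i+1})·c_i = -688, so ȳ = -688 / (6·67) = -344/201.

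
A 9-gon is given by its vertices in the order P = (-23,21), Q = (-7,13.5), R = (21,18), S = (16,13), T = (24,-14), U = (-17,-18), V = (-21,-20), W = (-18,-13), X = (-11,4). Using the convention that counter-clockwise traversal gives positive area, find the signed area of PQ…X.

-1136.5

Apply the surveyor's formula: 2A = Σ (x_i·y_{i+1} − x_{i+1}·y_i), indices taken mod 9.
Cross-terms: -163.5, -409.5, -15, -536, -670, -38, -87, -215, -139  ⇒  Σ = -2273
Signed area = Σ/2 = -1136.5 (negative ⇒ clockwise traversal).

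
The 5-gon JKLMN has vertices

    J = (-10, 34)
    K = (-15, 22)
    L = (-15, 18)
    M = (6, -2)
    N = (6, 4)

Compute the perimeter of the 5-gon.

86

|JK| = √((-5)² + (-12)²) = √169 = 13
|KL| = √((0)² + (-4)²) = √16 = 4
|LM| = √((21)² + (-20)²) = √841 = 29
|MN| = √((0)² + (6)²) = √36 = 6
|NJ| = √((-16)² + (30)²) = √1156 = 34
Perimeter = 13 + 4 + 29 + 6 + 34 = 86.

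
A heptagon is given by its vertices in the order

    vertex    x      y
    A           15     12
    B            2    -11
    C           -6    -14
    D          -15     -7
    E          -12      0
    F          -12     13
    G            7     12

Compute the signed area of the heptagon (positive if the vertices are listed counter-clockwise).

Σ = (-189) + (-94) + (-168) + (-84) + (-156) + (-235) + (-96) = -1022
Signed area = Σ/2 = -511 (negative ⇒ clockwise traversal).

-511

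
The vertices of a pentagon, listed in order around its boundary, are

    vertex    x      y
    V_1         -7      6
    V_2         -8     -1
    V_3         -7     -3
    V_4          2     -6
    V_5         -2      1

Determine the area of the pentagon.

52.5

Apply the shoelace (surveyor's) formula: 2A = Σ (x_i·y_{i+1} − x_{i+1}·y_i), indices taken mod 5.
Σ = (55) + (17) + (48) + (-10) + (-5) = 105
Area = |Σ|/2 = 52.5.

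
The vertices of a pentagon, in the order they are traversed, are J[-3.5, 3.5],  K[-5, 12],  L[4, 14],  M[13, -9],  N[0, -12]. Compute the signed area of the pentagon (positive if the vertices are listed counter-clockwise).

Apply the shoelace formula: 2A = Σ (x_i·y_{i+1} − x_{i+1}·y_i), indices taken mod 5.
Cross-terms: -24.5, -118, -218, -156, -42  ⇒  Σ = -558.5
Signed area = Σ/2 = -279.25 (negative ⇒ clockwise traversal).

-279.25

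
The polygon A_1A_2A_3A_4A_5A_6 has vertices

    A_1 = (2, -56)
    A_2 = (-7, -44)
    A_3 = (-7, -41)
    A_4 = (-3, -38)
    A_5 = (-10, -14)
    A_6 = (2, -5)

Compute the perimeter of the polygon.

114

|A_1A_2| = √((-9)² + (12)²) = √225 = 15
|A_2A_3| = √((0)² + (3)²) = √9 = 3
|A_3A_4| = √((4)² + (3)²) = √25 = 5
|A_4A_5| = √((-7)² + (24)²) = √625 = 25
|A_5A_6| = √((12)² + (9)²) = √225 = 15
|A_6A_1| = √((0)² + (-51)²) = √2601 = 51
Perimeter = 15 + 3 + 5 + 25 + 15 + 51 = 114.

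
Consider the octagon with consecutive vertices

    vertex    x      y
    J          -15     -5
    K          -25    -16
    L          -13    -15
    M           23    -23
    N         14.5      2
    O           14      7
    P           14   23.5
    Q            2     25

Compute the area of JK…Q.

1139

Apply Gauss's area formula: 2A = Σ (x_i·y_{i+1} − x_{i+1}·y_i), indices taken mod 8.
J→K: (-15)(-16) − (-25)(-5) = 115
K→L: (-25)(-15) − (-13)(-16) = 167
L→M: (-13)(-23) − (23)(-15) = 644
M→N: (23)(2) − (14.5)(-23) = 379.5
N→O: (14.5)(7) − (14)(2) = 73.5
O→P: (14)(23.5) − (14)(7) = 231
P→Q: (14)(25) − (2)(23.5) = 303
Q→J: (2)(-5) − (-15)(25) = 365
Σ = 2278
Area = |Σ|/2 = 1139.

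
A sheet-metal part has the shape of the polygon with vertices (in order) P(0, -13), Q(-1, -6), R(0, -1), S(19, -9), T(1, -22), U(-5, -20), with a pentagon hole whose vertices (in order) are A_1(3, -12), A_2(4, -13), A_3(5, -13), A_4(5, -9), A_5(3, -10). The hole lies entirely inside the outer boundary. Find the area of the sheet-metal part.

227

Outer boundary:
Σ = (-13) + (1) + (19) + (-409) + (-130) + (65) = -467
Area = |Σ|/2 = 233.5.
Hole:
Apply the shoelace (surveyor's) formula: 2A = Σ (x_i·y_{i+1} − x_{i+1}·y_i), indices taken mod 5.
Σ = (9) + (13) + (20) + (-23) + (-6) = 13
Area = |Σ|/2 = 6.5.
Net area = 233.5 − 6.5 = 227.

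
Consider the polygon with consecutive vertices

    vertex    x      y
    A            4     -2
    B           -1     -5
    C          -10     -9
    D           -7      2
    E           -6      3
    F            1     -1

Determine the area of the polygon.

Σ = (-22) + (-41) + (-83) + (-9) + (3) + (2) = -150
Area = |Σ|/2 = 75.

75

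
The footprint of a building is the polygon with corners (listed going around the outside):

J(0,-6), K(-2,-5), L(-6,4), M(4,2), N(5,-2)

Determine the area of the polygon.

63

Apply the shoelace (surveyor's) formula: 2A = Σ (x_i·y_{i+1} − x_{i+1}·y_i), indices taken mod 5.
Σ = (-12) + (-38) + (-28) + (-18) + (-30) = -126
Area = |Σ|/2 = 63.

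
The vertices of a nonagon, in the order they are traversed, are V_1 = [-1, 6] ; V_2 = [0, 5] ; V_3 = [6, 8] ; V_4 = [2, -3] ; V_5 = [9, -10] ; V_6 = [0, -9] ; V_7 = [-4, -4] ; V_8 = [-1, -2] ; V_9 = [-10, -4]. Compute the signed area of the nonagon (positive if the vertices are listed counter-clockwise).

-127.5

Apply the shoelace (surveyor's) formula: 2A = Σ (x_i·y_{i+1} − x_{i+1}·y_i), indices taken mod 9.
Σ = (-5) + (-30) + (-34) + (7) + (-81) + (-36) + (4) + (-16) + (-64) = -255
Signed area = Σ/2 = -127.5 (negative ⇒ clockwise traversal).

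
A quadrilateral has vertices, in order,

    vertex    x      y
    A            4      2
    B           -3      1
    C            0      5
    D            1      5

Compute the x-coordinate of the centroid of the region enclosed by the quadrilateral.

10/21

Apply the surveyor's formula. First the cross-terms c_i = x_i·y_{i+1} − x_{i+1}·y_i:
  10, -15, -5, -18  ⇒  2A = -28, A = -14.
Then Σ (x_i + x_{i+1})·c_i = -40, so x̄ = -40 / (6·(-14)) = 10/21.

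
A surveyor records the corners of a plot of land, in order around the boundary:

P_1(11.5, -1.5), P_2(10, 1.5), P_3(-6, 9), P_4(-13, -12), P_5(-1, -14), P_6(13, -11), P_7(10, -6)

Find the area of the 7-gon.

384.625

P_1→P_2: (11.5)(1.5) − (10)(-1.5) = 32.25
P_2→P_3: (10)(9) − (-6)(1.5) = 99
P_3→P_4: (-6)(-12) − (-13)(9) = 189
P_4→P_5: (-13)(-14) − (-1)(-12) = 170
P_5→P_6: (-1)(-11) − (13)(-14) = 193
P_6→P_7: (13)(-6) − (10)(-11) = 32
P_7→P_1: (10)(-1.5) − (11.5)(-6) = 54
Σ = 769.25
Area = |Σ|/2 = 384.625.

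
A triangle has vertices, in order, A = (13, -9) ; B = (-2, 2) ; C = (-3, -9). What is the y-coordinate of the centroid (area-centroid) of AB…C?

Apply Gauss's area formula. First the cross-terms c_i = x_i·y_{i+1} − x_{i+1}·y_i:
  8, 24, 144  ⇒  2A = 176, A = 88.
Then Σ (y_i + y_{i+1})·c_i = -2816, so ȳ = -2816 / (6·88) = -16/3.

-16/3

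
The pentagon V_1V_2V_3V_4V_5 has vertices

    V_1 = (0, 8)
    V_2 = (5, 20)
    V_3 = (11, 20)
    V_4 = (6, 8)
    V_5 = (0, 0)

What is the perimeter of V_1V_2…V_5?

|V_1V_2| = √((5)² + (12)²) = √169 = 13
|V_2V_3| = √((6)² + (0)²) = √36 = 6
|V_3V_4| = √((-5)² + (-12)²) = √169 = 13
|V_4V_5| = √((-6)² + (-8)²) = √100 = 10
|V_5V_1| = √((0)² + (8)²) = √64 = 8
Perimeter = 13 + 6 + 13 + 10 + 8 = 50.

50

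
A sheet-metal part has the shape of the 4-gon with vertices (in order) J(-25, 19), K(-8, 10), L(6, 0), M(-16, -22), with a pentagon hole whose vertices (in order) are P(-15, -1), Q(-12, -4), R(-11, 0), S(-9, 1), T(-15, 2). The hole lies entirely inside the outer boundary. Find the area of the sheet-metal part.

554.5

Outer boundary:
Apply the shoelace formula: 2A = Σ (x_i·y_{i+1} − x_{i+1}·y_i), indices taken mod 4.
Cross-terms: -98, -60, -132, -854  ⇒  Σ = -1144
Area = |Σ|/2 = 572.
Hole:
Σ = (48) + (-44) + (-11) + (-3) + (45) = 35
Area = |Σ|/2 = 17.5.
Net area = 572 − 17.5 = 554.5.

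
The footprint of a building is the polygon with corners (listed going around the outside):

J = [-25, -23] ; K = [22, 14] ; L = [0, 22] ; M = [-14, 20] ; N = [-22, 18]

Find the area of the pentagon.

1046

Apply the shoelace formula: 2A = Σ (x_i·y_{i+1} − x_{i+1}·y_i), indices taken mod 5.
J→K: (-25)(14) − (22)(-23) = 156
K→L: (22)(22) − (0)(14) = 484
L→M: (0)(20) − (-14)(22) = 308
M→N: (-14)(18) − (-22)(20) = 188
N→J: (-22)(-23) − (-25)(18) = 956
Σ = 2092
Area = |Σ|/2 = 1046.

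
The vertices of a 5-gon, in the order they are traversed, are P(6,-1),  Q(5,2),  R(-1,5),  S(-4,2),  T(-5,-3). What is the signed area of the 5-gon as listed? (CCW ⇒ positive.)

53.5

Apply the shoelace (surveyor's) formula: 2A = Σ (x_i·y_{i+1} − x_{i+1}·y_i), indices taken mod 5.
Σ = (17) + (27) + (18) + (22) + (23) = 107
Signed area = Σ/2 = 53.5 (positive ⇒ counter-clockwise traversal).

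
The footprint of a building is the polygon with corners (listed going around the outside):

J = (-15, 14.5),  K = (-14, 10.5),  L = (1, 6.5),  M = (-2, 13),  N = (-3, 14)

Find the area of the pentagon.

73.75

Σ = (45.5) + (-101.5) + (26) + (11) + (166.5) = 147.5
Area = |Σ|/2 = 73.75.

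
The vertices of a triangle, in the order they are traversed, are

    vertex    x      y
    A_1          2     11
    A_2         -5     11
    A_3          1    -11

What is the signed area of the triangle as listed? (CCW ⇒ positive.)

Σ = (77) + (44) + (33) = 154
Signed area = Σ/2 = 77 (positive ⇒ counter-clockwise traversal).

77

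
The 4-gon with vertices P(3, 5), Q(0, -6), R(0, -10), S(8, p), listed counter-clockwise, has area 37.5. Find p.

The doubled signed area Σ (x_i y_{i+1} − x_{i+1} y_i) is linear in p.
With p=0 it equals 102; the coefficient of p is -3 (from the two edges through S).
So -3·p + 102 = 2·37.5 = 75 ⇒ p = 9.

9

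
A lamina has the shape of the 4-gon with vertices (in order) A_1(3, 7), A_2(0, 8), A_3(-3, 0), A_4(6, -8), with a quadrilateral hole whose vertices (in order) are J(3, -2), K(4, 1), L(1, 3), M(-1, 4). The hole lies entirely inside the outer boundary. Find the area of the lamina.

Outer boundary:
A_1→A_2: (3)(8) − (0)(7) = 24
A_2→A_3: (0)(0) − (-3)(8) = 24
A_3→A_4: (-3)(-8) − (6)(0) = 24
A_4→A_1: (6)(7) − (3)(-8) = 66
Σ = 138
Area = |Σ|/2 = 69.
Hole:
Apply Gauss's area formula: 2A = Σ (x_i·y_{i+1} − x_{i+1}·y_i), indices taken mod 4.
J→K: (3)(1) − (4)(-2) = 11
K→L: (4)(3) − (1)(1) = 11
L→M: (1)(4) − (-1)(3) = 7
M→J: (-1)(-2) − (3)(4) = -10
Σ = 19
Area = |Σ|/2 = 9.5.
Net area = 69 − 9.5 = 59.5.

59.5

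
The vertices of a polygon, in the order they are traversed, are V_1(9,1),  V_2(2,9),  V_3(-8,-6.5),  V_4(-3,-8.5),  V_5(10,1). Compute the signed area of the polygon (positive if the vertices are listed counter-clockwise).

Σ = (79) + (59) + (48.5) + (82) + (1) = 269.5
Signed area = Σ/2 = 134.75 (positive ⇒ counter-clockwise traversal).

134.75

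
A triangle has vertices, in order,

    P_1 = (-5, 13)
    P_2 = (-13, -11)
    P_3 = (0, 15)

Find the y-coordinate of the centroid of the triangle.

Apply Gauss's area formula. First the cross-terms c_i = x_i·y_{i+1} − x_{i+1}·y_i:
  224, -195, 75  ⇒  2A = 104, A = 52.
Then Σ (y_i + y_{i+1})·c_i = 1768, so ȳ = 1768 / (6·52) = 17/3.

17/3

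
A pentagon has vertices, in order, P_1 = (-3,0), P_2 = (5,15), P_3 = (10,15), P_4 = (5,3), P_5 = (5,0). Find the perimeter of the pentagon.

|P_1P_2| = √((8)² + (15)²) = √289 = 17
|P_2P_3| = √((5)² + (0)²) = √25 = 5
|P_3P_4| = √((-5)² + (-12)²) = √169 = 13
|P_4P_5| = √((0)² + (-3)²) = √9 = 3
|P_5P_1| = √((-8)² + (0)²) = √64 = 8
Perimeter = 17 + 5 + 13 + 3 + 8 = 46.

46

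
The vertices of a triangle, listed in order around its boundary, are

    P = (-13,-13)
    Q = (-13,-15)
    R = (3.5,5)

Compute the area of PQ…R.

Apply the shoelace (surveyor's) formula: 2A = Σ (x_i·y_{i+1} − x_{i+1}·y_i), indices taken mod 3.
Σ = (26) + (-12.5) + (19.5) = 33
Area = |Σ|/2 = 16.5.

16.5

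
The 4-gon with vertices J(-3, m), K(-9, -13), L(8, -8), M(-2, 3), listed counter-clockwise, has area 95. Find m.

The doubled signed area Σ (x_i y_{i+1} − x_{i+1} y_i) is linear in m.
With m=0 it equals 232; the coefficient of m is 7 (from the two edges through J).
So 7·m + 232 = 2·95 = 190 ⇒ m = -6.

-6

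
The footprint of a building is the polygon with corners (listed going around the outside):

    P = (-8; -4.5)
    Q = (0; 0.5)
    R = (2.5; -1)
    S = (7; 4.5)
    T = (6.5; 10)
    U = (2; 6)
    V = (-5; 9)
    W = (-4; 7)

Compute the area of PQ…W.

Σ = (-4) + (-1.25) + (18.25) + (40.75) + (19) + (48) + (1) + (74) = 195.75
Area = |Σ|/2 = 97.875.

97.875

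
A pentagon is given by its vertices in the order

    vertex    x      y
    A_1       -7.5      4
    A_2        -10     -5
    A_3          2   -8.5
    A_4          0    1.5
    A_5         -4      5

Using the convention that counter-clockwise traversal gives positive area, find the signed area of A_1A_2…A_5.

Σ = (77.5) + (95) + (3) + (6) + (21.5) = 203
Signed area = Σ/2 = 101.5 (positive ⇒ counter-clockwise traversal).

101.5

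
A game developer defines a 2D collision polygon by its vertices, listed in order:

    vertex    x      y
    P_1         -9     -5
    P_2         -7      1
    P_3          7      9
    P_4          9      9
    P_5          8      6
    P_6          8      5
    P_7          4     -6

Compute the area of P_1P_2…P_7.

150

Apply Gauss's area formula: 2A = Σ (x_i·y_{i+1} − x_{i+1}·y_i), indices taken mod 7.
Σ = (-44) + (-70) + (-18) + (-18) + (-8) + (-68) + (-74) = -300
Area = |Σ|/2 = 150.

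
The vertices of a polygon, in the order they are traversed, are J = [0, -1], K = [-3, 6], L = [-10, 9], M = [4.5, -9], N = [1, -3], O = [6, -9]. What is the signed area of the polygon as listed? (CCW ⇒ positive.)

Apply the shoelace (surveyor's) formula: 2A = Σ (x_i·y_{i+1} − x_{i+1}·y_i), indices taken mod 6.
Σ = (-3) + (33) + (49.5) + (-4.5) + (9) + (-6) = 78
Signed area = Σ/2 = 39 (positive ⇒ counter-clockwise traversal).

39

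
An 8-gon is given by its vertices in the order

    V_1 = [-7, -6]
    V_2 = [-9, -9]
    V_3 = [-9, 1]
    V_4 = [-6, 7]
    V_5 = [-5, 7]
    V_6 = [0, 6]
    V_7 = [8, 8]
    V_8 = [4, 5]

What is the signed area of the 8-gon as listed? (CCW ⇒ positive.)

-102

Cross-terms: 9, -90, -57, -7, -30, -48, 8, 11  ⇒  Σ = -204
Signed area = Σ/2 = -102 (negative ⇒ clockwise traversal).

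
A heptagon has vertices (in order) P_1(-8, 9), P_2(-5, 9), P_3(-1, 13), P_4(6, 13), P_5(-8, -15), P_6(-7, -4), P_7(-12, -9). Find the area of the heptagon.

Cross-terms: -27, -56, -91, 14, -73, 15, -180  ⇒  Σ = -398
Area = |Σ|/2 = 199.

199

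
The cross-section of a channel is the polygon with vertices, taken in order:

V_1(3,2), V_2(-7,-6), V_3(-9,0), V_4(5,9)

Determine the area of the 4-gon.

78

Σ = (-4) + (-54) + (-81) + (-17) = -156
Area = |Σ|/2 = 78.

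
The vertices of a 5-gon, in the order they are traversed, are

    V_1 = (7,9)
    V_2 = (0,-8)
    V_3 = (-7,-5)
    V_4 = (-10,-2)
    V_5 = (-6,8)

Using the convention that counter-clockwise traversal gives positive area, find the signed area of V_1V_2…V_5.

-175

Apply the shoelace (surveyor's) formula: 2A = Σ (x_i·y_{i+1} − x_{i+1}·y_i), indices taken mod 5.
Σ = (-56) + (-56) + (-36) + (-92) + (-110) = -350
Signed area = Σ/2 = -175 (negative ⇒ clockwise traversal).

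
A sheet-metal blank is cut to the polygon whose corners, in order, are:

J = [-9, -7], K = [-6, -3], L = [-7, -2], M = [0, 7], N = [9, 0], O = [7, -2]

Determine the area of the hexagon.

J→K: (-9)(-3) − (-6)(-7) = -15
K→L: (-6)(-2) − (-7)(-3) = -9
L→M: (-7)(7) − (0)(-2) = -49
M→N: (0)(0) − (9)(7) = -63
N→O: (9)(-2) − (7)(0) = -18
O→J: (7)(-7) − (-9)(-2) = -67
Σ = -221
Area = |Σ|/2 = 110.5.

110.5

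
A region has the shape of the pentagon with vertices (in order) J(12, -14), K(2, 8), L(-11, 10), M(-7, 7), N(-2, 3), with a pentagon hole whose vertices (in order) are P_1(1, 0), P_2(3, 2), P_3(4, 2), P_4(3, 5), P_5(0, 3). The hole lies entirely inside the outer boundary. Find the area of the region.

Outer boundary:
Σ = (124) + (108) + (-7) + (-7) + (-8) = 210
Area = |Σ|/2 = 105.
Hole:
Apply the surveyor's formula: 2A = Σ (x_i·y_{i+1} − x_{i+1}·y_i), indices taken mod 5.
Cross-terms: 2, -2, 14, 9, -3  ⇒  Σ = 20
Area = |Σ|/2 = 10.
Net area = 105 − 10 = 95.

95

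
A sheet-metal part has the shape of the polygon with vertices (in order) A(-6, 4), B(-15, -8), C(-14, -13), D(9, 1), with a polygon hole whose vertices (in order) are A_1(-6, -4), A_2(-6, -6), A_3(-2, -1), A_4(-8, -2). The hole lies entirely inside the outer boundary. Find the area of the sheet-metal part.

157

Outer boundary:
Apply the surveyor's formula: 2A = Σ (x_i·y_{i+1} − x_{i+1}·y_i), indices taken mod 4.
Σ = (108) + (83) + (103) + (42) = 336
Area = |Σ|/2 = 168.
Hole:
A_1→A_2: (-6)(-6) − (-6)(-4) = 12
A_2→A_3: (-6)(-1) − (-2)(-6) = -6
A_3→A_4: (-2)(-2) − (-8)(-1) = -4
A_4→A_1: (-8)(-4) − (-6)(-2) = 20
Σ = 22
Area = |Σ|/2 = 11.
Net area = 168 − 11 = 157.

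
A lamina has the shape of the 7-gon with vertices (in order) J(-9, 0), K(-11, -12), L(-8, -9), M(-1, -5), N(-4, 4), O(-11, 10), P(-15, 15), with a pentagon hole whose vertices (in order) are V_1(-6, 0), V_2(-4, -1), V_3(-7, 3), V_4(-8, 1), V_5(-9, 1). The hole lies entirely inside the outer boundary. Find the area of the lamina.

Outer boundary:
Σ = (108) + (3) + (31) + (-24) + (4) + (-15) + (135) = 242
Area = |Σ|/2 = 121.
Hole:
Cross-terms: 6, -19, 17, 1, 6  ⇒  Σ = 11
Area = |Σ|/2 = 5.5.
Net area = 121 − 5.5 = 115.5.

115.5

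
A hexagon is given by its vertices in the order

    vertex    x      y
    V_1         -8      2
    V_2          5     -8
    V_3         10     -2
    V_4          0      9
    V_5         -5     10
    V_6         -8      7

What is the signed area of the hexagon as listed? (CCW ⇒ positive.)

Apply the surveyor's formula: 2A = Σ (x_i·y_{i+1} − x_{i+1}·y_i), indices taken mod 6.
Cross-terms: 54, 70, 90, 45, 45, 40  ⇒  Σ = 344
Signed area = Σ/2 = 172 (positive ⇒ counter-clockwise traversal).

172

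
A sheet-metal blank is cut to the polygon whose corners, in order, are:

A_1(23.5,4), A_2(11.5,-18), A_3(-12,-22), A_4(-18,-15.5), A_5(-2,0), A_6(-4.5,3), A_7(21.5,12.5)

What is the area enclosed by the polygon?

756.75

Σ = (-469) + (-469) + (-210) + (-31) + (-6) + (-120.75) + (-207.75) = -1513.5
Area = |Σ|/2 = 756.75.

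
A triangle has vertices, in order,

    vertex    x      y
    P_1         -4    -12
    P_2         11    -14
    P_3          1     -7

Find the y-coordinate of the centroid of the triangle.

-11

Apply the shoelace formula. First the cross-terms c_i = x_i·y_{i+1} − x_{i+1}·y_i:
  188, -63, -40  ⇒  2A = 85, A = 42.5.
Then Σ (y_i + y_{i+1})·c_i = -2805, so ȳ = -2805 / (6·42.5) = -11.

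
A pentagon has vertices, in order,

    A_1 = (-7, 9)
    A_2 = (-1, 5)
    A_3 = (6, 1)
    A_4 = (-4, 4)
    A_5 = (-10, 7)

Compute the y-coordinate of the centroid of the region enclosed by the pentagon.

Apply the shoelace formula. First the cross-terms c_i = x_i·y_{i+1} − x_{i+1}·y_i:
  -26, -31, 28, 12, -41  ⇒  2A = -58, A = -29.
Then Σ (y_i + y_{i+1})·c_i = -934, so ȳ = -934 / (6·(-29)) = 467/87.

467/87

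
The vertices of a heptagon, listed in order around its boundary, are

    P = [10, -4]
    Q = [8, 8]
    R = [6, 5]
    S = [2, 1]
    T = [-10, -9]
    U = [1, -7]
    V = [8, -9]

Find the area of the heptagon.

Apply the surveyor's formula: 2A = Σ (x_i·y_{i+1} − x_{i+1}·y_i), indices taken mod 7.
Cross-terms: 112, -8, -4, -8, 79, 47, 58  ⇒  Σ = 276
Area = |Σ|/2 = 138.

138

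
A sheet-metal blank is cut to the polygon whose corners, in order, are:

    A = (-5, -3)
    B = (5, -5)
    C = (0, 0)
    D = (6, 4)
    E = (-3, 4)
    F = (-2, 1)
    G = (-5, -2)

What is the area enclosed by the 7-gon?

47.5

Apply the surveyor's formula: 2A = Σ (x_i·y_{i+1} − x_{i+1}·y_i), indices taken mod 7.
A→B: (-5)(-5) − (5)(-3) = 40
B→C: (5)(0) − (0)(-5) = 0
C→D: (0)(4) − (6)(0) = 0
D→E: (6)(4) − (-3)(4) = 36
E→F: (-3)(1) − (-2)(4) = 5
F→G: (-2)(-2) − (-5)(1) = 9
G→A: (-5)(-3) − (-5)(-2) = 5
Σ = 95
Area = |Σ|/2 = 47.5.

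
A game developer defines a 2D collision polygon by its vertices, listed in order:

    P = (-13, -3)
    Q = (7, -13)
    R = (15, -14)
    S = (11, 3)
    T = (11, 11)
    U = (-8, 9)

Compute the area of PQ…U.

451

Cross-terms: 190, 97, 199, 88, 187, 141  ⇒  Σ = 902
Area = |Σ|/2 = 451.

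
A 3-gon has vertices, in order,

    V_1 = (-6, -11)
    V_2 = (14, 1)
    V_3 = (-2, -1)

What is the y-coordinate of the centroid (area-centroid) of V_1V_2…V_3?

Apply the shoelace formula. First the cross-terms c_i = x_i·y_{i+1} − x_{i+1}·y_i:
  148, -12, 16  ⇒  2A = 152, A = 76.
Then Σ (y_i + y_{i+1})·c_i = -1672, so ȳ = -1672 / (6·76) = -11/3.

-11/3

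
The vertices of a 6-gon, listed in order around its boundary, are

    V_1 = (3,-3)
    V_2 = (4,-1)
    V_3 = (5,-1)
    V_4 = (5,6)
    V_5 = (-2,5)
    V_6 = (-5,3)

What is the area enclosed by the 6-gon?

53.5

Apply the shoelace (surveyor's) formula: 2A = Σ (x_i·y_{i+1} − x_{i+1}·y_i), indices taken mod 6.
V_1→V_2: (3)(-1) − (4)(-3) = 9
V_2→V_3: (4)(-1) − (5)(-1) = 1
V_3→V_4: (5)(6) − (5)(-1) = 35
V_4→V_5: (5)(5) − (-2)(6) = 37
V_5→V_6: (-2)(3) − (-5)(5) = 19
V_6→V_1: (-5)(-3) − (3)(3) = 6
Σ = 107
Area = |Σ|/2 = 53.5.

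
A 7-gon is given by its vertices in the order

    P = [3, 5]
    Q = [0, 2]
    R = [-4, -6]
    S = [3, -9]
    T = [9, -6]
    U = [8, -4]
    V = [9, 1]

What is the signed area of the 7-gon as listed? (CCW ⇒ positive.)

P→Q: (3)(2) − (0)(5) = 6
Q→R: (0)(-6) − (-4)(2) = 8
R→S: (-4)(-9) − (3)(-6) = 54
S→T: (3)(-6) − (9)(-9) = 63
T→U: (9)(-4) − (8)(-6) = 12
U→V: (8)(1) − (9)(-4) = 44
V→P: (9)(5) − (3)(1) = 42
Σ = 229
Signed area = Σ/2 = 114.5 (positive ⇒ counter-clockwise traversal).

114.5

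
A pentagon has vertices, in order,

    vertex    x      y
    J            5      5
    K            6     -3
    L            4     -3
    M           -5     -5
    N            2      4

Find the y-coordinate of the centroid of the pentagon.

Apply the surveyor's formula. First the cross-terms c_i = x_i·y_{i+1} − x_{i+1}·y_i:
  -45, -6, -35, -10, -10  ⇒  2A = -106, A = -53.
Then Σ (y_i + y_{i+1})·c_i = 146, so ȳ = 146 / (6·(-53)) = -73/159.

-73/159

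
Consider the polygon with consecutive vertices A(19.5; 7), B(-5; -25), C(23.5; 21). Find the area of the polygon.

Apply the shoelace (surveyor's) formula: 2A = Σ (x_i·y_{i+1} − x_{i+1}·y_i), indices taken mod 3.
Cross-terms: -452.5, 482.5, -245  ⇒  Σ = -215
Area = |Σ|/2 = 107.5.

107.5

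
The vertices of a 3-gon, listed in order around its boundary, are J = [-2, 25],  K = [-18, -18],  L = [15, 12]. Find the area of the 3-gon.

469.5

Apply the surveyor's formula: 2A = Σ (x_i·y_{i+1} − x_{i+1}·y_i), indices taken mod 3.
Cross-terms: 486, 54, 399  ⇒  Σ = 939
Area = |Σ|/2 = 469.5.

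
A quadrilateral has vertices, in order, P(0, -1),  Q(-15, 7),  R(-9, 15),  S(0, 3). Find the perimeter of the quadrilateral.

|PQ| = √((-15)² + (8)²) = √289 = 17
|QR| = √((6)² + (8)²) = √100 = 10
|RS| = √((9)² + (-12)²) = √225 = 15
|SP| = √((0)² + (-4)²) = √16 = 4
Perimeter = 17 + 10 + 15 + 4 = 46.

46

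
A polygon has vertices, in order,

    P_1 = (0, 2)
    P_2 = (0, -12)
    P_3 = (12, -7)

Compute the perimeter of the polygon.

42

|P_1P_2| = √((0)² + (-14)²) = √196 = 14
|P_2P_3| = √((12)² + (5)²) = √169 = 13
|P_3P_1| = √((-12)² + (9)²) = √225 = 15
Perimeter = 14 + 13 + 15 = 42.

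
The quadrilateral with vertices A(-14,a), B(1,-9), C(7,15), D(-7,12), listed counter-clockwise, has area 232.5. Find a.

The doubled signed area Σ (x_i y_{i+1} − x_{i+1} y_i) is linear in a.
With a=0 it equals 561; the coefficient of a is -8 (from the two edges through A).
So -8·a + 561 = 2·232.5 = 465 ⇒ a = 12.

12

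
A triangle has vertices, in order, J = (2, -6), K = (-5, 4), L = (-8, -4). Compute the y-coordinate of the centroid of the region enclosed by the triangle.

-2

Apply the shoelace formula. First the cross-terms c_i = x_i·y_{i+1} − x_{i+1}·y_i:
  -22, 52, 56  ⇒  2A = 86, A = 43.
Then Σ (y_i + y_{i+1})·c_i = -516, so ȳ = -516 / (6·43) = -2.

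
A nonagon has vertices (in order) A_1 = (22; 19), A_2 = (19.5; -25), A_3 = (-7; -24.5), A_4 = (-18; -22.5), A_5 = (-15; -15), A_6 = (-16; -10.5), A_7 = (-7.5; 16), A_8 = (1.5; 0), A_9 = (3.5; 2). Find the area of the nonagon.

Apply the shoelace formula: 2A = Σ (x_i·y_{i+1} − x_{i+1}·y_i), indices taken mod 9.
A_1→A_2: (22)(-25) − (19.5)(19) = -920.5
A_2→A_3: (19.5)(-24.5) − (-7)(-25) = -652.75
A_3→A_4: (-7)(-22.5) − (-18)(-24.5) = -283.5
A_4→A_5: (-18)(-15) − (-15)(-22.5) = -67.5
A_5→A_6: (-15)(-10.5) − (-16)(-15) = -82.5
A_6→A_7: (-16)(16) − (-7.5)(-10.5) = -334.75
A_7→A_8: (-7.5)(0) − (1.5)(16) = -24
A_8→A_9: (1.5)(2) − (3.5)(0) = 3
A_9→A_1: (3.5)(19) − (22)(2) = 22.5
Σ = -2340
Area = |Σ|/2 = 1170.

1170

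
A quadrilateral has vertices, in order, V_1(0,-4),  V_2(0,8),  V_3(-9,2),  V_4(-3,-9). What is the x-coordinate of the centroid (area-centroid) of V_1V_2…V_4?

Apply the shoelace formula. First the cross-terms c_i = x_i·y_{i+1} − x_{i+1}·y_i:
  0, 72, 87, 12  ⇒  2A = 171, A = 85.5.
Then Σ (x_i + x_{i+1})·c_i = -1728, so x̄ = -1728 / (6·85.5) = -64/19.

-64/19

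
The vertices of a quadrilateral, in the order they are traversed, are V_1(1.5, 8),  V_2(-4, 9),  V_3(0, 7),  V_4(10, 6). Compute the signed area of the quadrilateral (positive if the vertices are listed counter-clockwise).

V_1→V_2: (1.5)(9) − (-4)(8) = 45.5
V_2→V_3: (-4)(7) − (0)(9) = -28
V_3→V_4: (0)(6) − (10)(7) = -70
V_4→V_1: (10)(8) − (1.5)(6) = 71
Σ = 18.5
Signed area = Σ/2 = 9.25 (positive ⇒ counter-clockwise traversal).

9.25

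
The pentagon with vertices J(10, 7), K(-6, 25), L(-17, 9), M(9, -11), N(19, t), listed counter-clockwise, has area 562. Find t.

Write out the shoelace sum; only the two edges meeting at N involve t:
2·Area = [(9·t − 19·(-11)) + (19·7 − 10·t)] + 769
       = -1·t + 1111 = 1124
⇒ t = -13.

-13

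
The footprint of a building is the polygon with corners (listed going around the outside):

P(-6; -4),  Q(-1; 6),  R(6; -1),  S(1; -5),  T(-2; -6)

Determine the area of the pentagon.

74

Apply the surveyor's formula: 2A = Σ (x_i·y_{i+1} − x_{i+1}·y_i), indices taken mod 5.
Σ = (-40) + (-35) + (-29) + (-16) + (-28) = -148
Area = |Σ|/2 = 74.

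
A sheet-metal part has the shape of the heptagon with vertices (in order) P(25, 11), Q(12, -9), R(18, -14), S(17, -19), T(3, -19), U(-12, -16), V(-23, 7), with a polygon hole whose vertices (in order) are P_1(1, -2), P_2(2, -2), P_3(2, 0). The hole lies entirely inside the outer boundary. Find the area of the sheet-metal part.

Outer boundary:
Apply Gauss's area formula: 2A = Σ (x_i·y_{i+1} − x_{i+1}·y_i), indices taken mod 7.
Σ = (-357) + (-6) + (-104) + (-266) + (-276) + (-452) + (-428) = -1889
Area = |Σ|/2 = 944.5.
Hole:
P_1→P_2: (1)(-2) − (2)(-2) = 2
P_2→P_3: (2)(0) − (2)(-2) = 4
P_3→P_1: (2)(-2) − (1)(0) = -4
Σ = 2
Area = |Σ|/2 = 1.
Net area = 944.5 − 1 = 943.5.

943.5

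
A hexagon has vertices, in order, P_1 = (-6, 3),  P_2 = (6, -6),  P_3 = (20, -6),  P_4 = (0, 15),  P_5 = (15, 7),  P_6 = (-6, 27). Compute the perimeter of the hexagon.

|P_1P_2| = √((12)² + (-9)²) = √225 = 15
|P_2P_3| = √((14)² + (0)²) = √196 = 14
|P_3P_4| = √((-20)² + (21)²) = √841 = 29
|P_4P_5| = √((15)² + (-8)²) = √289 = 17
|P_5P_6| = √((-21)² + (20)²) = √841 = 29
|P_6P_1| = √((0)² + (-24)²) = √576 = 24
Perimeter = 15 + 14 + 29 + 17 + 29 + 24 = 128.

128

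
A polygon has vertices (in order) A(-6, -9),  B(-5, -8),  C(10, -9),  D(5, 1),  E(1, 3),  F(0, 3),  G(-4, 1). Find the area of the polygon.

127

Apply the surveyor's formula: 2A = Σ (x_i·y_{i+1} − x_{i+1}·y_i), indices taken mod 7.
A→B: (-6)(-8) − (-5)(-9) = 3
B→C: (-5)(-9) − (10)(-8) = 125
C→D: (10)(1) − (5)(-9) = 55
D→E: (5)(3) − (1)(1) = 14
E→F: (1)(3) − (0)(3) = 3
F→G: (0)(1) − (-4)(3) = 12
G→A: (-4)(-9) − (-6)(1) = 42
Σ = 254
Area = |Σ|/2 = 127.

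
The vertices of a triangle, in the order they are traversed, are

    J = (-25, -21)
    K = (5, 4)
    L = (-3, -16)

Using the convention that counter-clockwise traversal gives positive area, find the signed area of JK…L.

-200

Apply the surveyor's formula: 2A = Σ (x_i·y_{i+1} − x_{i+1}·y_i), indices taken mod 3.
Σ = (5) + (-68) + (-337) = -400
Signed area = Σ/2 = -200 (negative ⇒ clockwise traversal).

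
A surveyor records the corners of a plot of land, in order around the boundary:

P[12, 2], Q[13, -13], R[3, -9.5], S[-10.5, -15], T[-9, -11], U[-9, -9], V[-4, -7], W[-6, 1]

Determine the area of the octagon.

Apply the shoelace formula: 2A = Σ (x_i·y_{i+1} − x_{i+1}·y_i), indices taken mod 8.
Cross-terms: -182, -84.5, -144.75, -19.5, -18, 27, -46, -24  ⇒  Σ = -491.75
Area = |Σ|/2 = 245.875.

245.875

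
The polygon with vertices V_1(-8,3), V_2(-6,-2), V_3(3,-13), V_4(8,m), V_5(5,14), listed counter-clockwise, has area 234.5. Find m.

-4

The doubled signed area Σ (x_i y_{i+1} − x_{i+1} y_i) is linear in m.
With m=0 it equals 461; the coefficient of m is -2 (from the two edges through V_4).
So -2·m + 461 = 2·234.5 = 469 ⇒ m = -4.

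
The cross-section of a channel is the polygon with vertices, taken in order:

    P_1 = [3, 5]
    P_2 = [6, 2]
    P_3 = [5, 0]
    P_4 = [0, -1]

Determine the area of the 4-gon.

18

Apply the shoelace (surveyor's) formula: 2A = Σ (x_i·y_{i+1} − x_{i+1}·y_i), indices taken mod 4.
Cross-terms: -24, -10, -5, 3  ⇒  Σ = -36
Area = |Σ|/2 = 18.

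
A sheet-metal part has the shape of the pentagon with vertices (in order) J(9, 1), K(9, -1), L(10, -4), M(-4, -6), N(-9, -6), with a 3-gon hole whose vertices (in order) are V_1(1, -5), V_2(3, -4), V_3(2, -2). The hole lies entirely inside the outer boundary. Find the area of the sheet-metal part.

50

Outer boundary:
Apply the surveyor's formula: 2A = Σ (x_i·y_{i+1} − x_{i+1}·y_i), indices taken mod 5.
Σ = (-18) + (-26) + (-76) + (-30) + (45) = -105
Area = |Σ|/2 = 52.5.
Hole:
Cross-terms: 11, 2, -8  ⇒  Σ = 5
Area = |Σ|/2 = 2.5.
Net area = 52.5 − 2.5 = 50.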